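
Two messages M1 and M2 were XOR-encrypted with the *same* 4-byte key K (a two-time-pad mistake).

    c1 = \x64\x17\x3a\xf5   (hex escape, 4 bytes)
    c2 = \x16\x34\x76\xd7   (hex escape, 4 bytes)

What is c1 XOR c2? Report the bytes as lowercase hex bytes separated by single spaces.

c1 ⊕ c2 = (M1 ⊕ K) ⊕ (M2 ⊕ K) = M1 ⊕ M2 — the shared key cancels under XOR.
64 xor 16 = 72
17 xor 34 = 23
3a xor 76 = 4c
f5 xor d7 = 22

72 23 4c 22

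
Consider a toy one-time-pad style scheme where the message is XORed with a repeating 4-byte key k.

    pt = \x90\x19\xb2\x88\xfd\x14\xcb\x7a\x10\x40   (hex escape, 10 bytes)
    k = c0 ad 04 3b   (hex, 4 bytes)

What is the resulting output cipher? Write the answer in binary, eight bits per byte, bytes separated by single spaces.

The 4-byte key repeats, so the effective keystream is c0 ad 04 3b c0 ad 04 3b c0 ad.
byte 0: 90 ^ c0 = 50
byte 1: 19 ^ ad = b4
byte 2: b2 ^ 04 = b6
byte 3: 88 ^ 3b = b3
byte 4: fd ^ c0 = 3d
byte 5: 14 ^ ad = b9
byte 6: cb ^ 04 = cf
byte 7: 7a ^ 3b = 41
byte 8: 10 ^ c0 = d0
byte 9: 40 ^ ad = ed

01010000 10110100 10110110 10110011 00111101 10111001 11001111 01000001 11010000 11101101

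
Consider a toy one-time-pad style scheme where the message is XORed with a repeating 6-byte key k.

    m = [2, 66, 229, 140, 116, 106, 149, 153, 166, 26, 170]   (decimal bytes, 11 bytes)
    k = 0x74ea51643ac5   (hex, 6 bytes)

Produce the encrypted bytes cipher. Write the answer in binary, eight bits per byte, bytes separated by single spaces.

01110110 10101000 10110100 11101000 01001110 10101111 11100001 01110011 11110111 01111110 10010000

The 6-byte key repeats, so the effective keystream is 74 ea 51 64 3a c5 74 ea 51 64 3a.
byte 0: 00000010 ⊕ 01110100 = 01110110
byte 1: 01000010 ⊕ 11101010 = 10101000
byte 2: 11100101 ⊕ 01010001 = 10110100
byte 3: 10001100 ⊕ 01100100 = 11101000
byte 4: 01110100 ⊕ 00111010 = 01001110
byte 5: 01101010 ⊕ 11000101 = 10101111
byte 6: 10010101 ⊕ 01110100 = 11100001
byte 7: 10011001 ⊕ 11101010 = 01110011
byte 8: 10100110 ⊕ 01010001 = 11110111
byte 9: 00011010 ⊕ 01100100 = 01111110
byte 10: 10101010 ⊕ 00111010 = 10010000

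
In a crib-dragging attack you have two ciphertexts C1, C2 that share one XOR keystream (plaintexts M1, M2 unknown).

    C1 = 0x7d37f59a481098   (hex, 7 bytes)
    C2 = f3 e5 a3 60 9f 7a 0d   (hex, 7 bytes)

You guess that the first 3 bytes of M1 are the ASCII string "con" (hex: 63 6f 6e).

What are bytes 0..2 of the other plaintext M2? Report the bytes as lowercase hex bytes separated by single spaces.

First, C1 ⊕ C2 = (M1 ⊕ K) ⊕ (M2 ⊕ K) = M1 ⊕ M2, so the key drops out. Then M2 = (M1 ⊕ M2) ⊕ M1 over the first 3 bytes.
byte 0: (7d ^ f3) ^ 63 = 8e ^ 63 = ed
byte 1: (37 ^ e5) ^ 6f = d2 ^ 6f = bd
byte 2: (f5 ^ a3) ^ 6e = 56 ^ 6e = 38

ed bd 38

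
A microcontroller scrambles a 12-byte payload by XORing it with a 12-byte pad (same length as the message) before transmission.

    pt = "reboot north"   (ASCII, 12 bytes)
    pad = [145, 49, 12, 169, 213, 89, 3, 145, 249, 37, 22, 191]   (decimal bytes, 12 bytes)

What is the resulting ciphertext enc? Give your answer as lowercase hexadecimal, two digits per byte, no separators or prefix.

e3546ec6ba2d23ff965762d7

72 XOR 91 = e3
65 XOR 31 = 54
62 XOR 0c = 6e
6f XOR a9 = c6
6f XOR d5 = ba
74 XOR 59 = 2d
20 XOR 03 = 23
6e XOR 91 = ff
6f XOR f9 = 96
72 XOR 25 = 57
74 XOR 16 = 62
68 XOR bf = d7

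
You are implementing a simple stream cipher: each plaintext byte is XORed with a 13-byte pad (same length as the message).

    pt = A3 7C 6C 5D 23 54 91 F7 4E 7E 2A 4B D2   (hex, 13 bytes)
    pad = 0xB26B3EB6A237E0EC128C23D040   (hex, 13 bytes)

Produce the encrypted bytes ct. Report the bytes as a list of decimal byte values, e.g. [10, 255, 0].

[17, 23, 82, 235, 129, 99, 113, 27, 92, 242, 9, 155, 146]

XOR is its own inverse, so applying the key byte-wise gives the result directly.
a3 ⊕ b2 = 11
7c ⊕ 6b = 17
6c ⊕ 3e = 52
5d ⊕ b6 = eb
23 ⊕ a2 = 81
54 ⊕ 37 = 63
91 ⊕ e0 = 71
f7 ⊕ ec = 1b
4e ⊕ 12 = 5c
7e ⊕ 8c = f2
2a ⊕ 23 = 09
4b ⊕ d0 = 9b
d2 ⊕ 40 = 92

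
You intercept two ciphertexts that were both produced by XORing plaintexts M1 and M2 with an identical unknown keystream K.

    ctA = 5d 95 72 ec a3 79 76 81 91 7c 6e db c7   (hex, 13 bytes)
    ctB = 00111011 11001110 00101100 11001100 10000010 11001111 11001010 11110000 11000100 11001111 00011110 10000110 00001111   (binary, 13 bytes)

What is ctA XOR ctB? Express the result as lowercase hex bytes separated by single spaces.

ctA ⊕ ctB = (M1 ⊕ K) ⊕ (M2 ⊕ K) = M1 ⊕ M2 — the shared key cancels under XOR.
01011101 ^ 00111011 = 01100110
10010101 ^ 11001110 = 01011011
01110010 ^ 00101100 = 01011110
11101100 ^ 11001100 = 00100000
10100011 ^ 10000010 = 00100001
01111001 ^ 11001111 = 10110110
01110110 ^ 11001010 = 10111100
10000001 ^ 11110000 = 01110001
10010001 ^ 11000100 = 01010101
01111100 ^ 11001111 = 10110011
01101110 ^ 00011110 = 01110000
11011011 ^ 10000110 = 01011101
11000111 ^ 00001111 = 11001000

66 5b 5e 20 21 b6 bc 71 55 b3 70 5d c8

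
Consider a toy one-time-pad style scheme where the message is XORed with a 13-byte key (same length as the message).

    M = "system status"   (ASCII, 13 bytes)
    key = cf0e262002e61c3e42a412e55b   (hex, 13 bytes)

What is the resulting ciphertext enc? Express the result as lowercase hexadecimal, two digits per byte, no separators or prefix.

bc775554678b3c4d36c5669028

XOR is its own inverse, so applying the key byte-wise gives the result directly.
73 ⊕ cf = bc
79 ⊕ 0e = 77
73 ⊕ 26 = 55
74 ⊕ 20 = 54
65 ⊕ 02 = 67
6d ⊕ e6 = 8b
20 ⊕ 1c = 3c
73 ⊕ 3e = 4d
74 ⊕ 42 = 36
61 ⊕ a4 = c5
74 ⊕ 12 = 66
75 ⊕ e5 = 90
73 ⊕ 5b = 28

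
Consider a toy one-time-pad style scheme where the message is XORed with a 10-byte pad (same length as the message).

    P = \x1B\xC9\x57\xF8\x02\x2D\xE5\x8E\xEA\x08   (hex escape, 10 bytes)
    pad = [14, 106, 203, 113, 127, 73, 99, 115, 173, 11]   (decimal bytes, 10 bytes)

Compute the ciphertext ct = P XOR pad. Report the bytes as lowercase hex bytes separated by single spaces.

1b XOR 0e = 15
c9 XOR 6a = a3
57 XOR cb = 9c
f8 XOR 71 = 89
02 XOR 7f = 7d
2d XOR 49 = 64
e5 XOR 63 = 86
8e XOR 73 = fd
ea XOR ad = 47
08 XOR 0b = 03

15 a3 9c 89 7d 64 86 fd 47 03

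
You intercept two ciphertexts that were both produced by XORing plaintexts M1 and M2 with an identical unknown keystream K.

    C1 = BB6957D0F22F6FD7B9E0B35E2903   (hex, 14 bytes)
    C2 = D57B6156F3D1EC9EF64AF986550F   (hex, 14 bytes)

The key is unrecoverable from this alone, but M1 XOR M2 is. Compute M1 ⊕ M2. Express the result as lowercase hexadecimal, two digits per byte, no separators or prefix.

6e12368601fe83494faa4ad87c0c

C1 ⊕ C2 = (M1 ⊕ K) ⊕ (M2 ⊕ K) = M1 ⊕ M2 — the shared key cancels under XOR.
bb ⊕ d5 = 6e
69 ⊕ 7b = 12
57 ⊕ 61 = 36
d0 ⊕ 56 = 86
f2 ⊕ f3 = 01
2f ⊕ d1 = fe
6f ⊕ ec = 83
d7 ⊕ 9e = 49
b9 ⊕ f6 = 4f
e0 ⊕ 4a = aa
b3 ⊕ f9 = 4a
5e ⊕ 86 = d8
29 ⊕ 55 = 7c
03 ⊕ 0f = 0c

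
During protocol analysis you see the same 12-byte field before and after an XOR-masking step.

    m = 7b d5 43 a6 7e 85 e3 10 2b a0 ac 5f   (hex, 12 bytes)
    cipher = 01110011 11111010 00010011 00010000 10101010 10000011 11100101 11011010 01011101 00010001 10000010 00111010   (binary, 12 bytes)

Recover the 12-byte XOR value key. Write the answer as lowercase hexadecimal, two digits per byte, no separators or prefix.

Since cipher = m ⊕ key, XORing both sides with m gives key = m ⊕ cipher.
byte 0: 7b ⊕ 73 = 08
byte 1: d5 ⊕ fa = 2f
byte 2: 43 ⊕ 13 = 50
byte 3: a6 ⊕ 10 = b6
byte 4: 7e ⊕ aa = d4
byte 5: 85 ⊕ 83 = 06
byte 6: e3 ⊕ e5 = 06
byte 7: 10 ⊕ da = ca
byte 8: 2b ⊕ 5d = 76
byte 9: a0 ⊕ 11 = b1
byte 10: ac ⊕ 82 = 2e
byte 11: 5f ⊕ 3a = 65

082f50b6d40606ca76b12e65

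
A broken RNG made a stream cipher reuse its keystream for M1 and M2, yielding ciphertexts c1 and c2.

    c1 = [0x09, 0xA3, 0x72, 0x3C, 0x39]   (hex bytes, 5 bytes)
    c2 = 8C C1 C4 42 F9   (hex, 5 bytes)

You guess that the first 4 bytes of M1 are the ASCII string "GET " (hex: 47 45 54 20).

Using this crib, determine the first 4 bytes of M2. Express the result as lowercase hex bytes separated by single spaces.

c2 27 e2 5e

First, c1 ⊕ c2 = (M1 ⊕ K) ⊕ (M2 ⊕ K) = M1 ⊕ M2, so the key drops out. Then M2 = (M1 ⊕ M2) ⊕ M1 over the first 4 bytes.
byte 0: (09 xor 8c) xor 47 = 85 xor 47 = c2
byte 1: (a3 xor c1) xor 45 = 62 xor 45 = 27
byte 2: (72 xor c4) xor 54 = b6 xor 54 = e2
byte 3: (3c xor 42) xor 20 = 7e xor 20 = 5e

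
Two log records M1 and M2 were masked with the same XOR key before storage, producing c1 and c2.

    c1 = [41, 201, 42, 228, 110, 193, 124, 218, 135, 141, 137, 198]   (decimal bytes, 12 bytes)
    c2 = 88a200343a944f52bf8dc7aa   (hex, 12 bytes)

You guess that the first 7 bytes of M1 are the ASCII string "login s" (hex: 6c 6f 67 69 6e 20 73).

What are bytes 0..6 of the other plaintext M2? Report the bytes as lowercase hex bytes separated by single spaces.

cd 04 4d b9 3a 75 40

First, c1 ⊕ c2 = (M1 ⊕ K) ⊕ (M2 ⊕ K) = M1 ⊕ M2, so the key drops out. Then M2 = (M1 ⊕ M2) ⊕ M1 over the first 7 bytes.
byte 0: (29 ⊕ 88) ⊕ 6c = a1 ⊕ 6c = cd
byte 1: (c9 ⊕ a2) ⊕ 6f = 6b ⊕ 6f = 04
byte 2: (2a ⊕ 00) ⊕ 67 = 2a ⊕ 67 = 4d
byte 3: (e4 ⊕ 34) ⊕ 69 = d0 ⊕ 69 = b9
byte 4: (6e ⊕ 3a) ⊕ 6e = 54 ⊕ 6e = 3a
byte 5: (c1 ⊕ 94) ⊕ 20 = 55 ⊕ 20 = 75
byte 6: (7c ⊕ 4f) ⊕ 73 = 33 ⊕ 73 = 40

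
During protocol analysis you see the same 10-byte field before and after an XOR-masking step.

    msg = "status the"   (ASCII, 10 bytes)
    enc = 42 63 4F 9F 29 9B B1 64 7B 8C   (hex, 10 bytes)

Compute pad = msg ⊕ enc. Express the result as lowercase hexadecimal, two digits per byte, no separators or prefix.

Since enc = msg ⊕ pad, XORing both sides with msg gives pad = msg ⊕ enc.
01110011 ⊕ 01000010 = 00110001
01110100 ⊕ 01100011 = 00010111
01100001 ⊕ 01001111 = 00101110
01110100 ⊕ 10011111 = 11101011
01110101 ⊕ 00101001 = 01011100
01110011 ⊕ 10011011 = 11101000
00100000 ⊕ 10110001 = 10010001
01110100 ⊕ 01100100 = 00010000
01101000 ⊕ 01111011 = 00010011
01100101 ⊕ 10001100 = 11101001

31172eeb5ce8911013e9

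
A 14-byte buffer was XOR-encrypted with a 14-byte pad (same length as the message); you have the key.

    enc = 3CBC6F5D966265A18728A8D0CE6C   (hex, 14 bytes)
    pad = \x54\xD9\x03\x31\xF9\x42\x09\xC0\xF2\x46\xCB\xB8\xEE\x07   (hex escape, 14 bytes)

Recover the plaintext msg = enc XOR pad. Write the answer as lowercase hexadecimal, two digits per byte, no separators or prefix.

byte 0: 00111100 xor 01010100 = 01101000
byte 1: 10111100 xor 11011001 = 01100101
byte 2: 01101111 xor 00000011 = 01101100
byte 3: 01011101 xor 00110001 = 01101100
byte 4: 10010110 xor 11111001 = 01101111
byte 5: 01100010 xor 01000010 = 00100000
byte 6: 01100101 xor 00001001 = 01101100
byte 7: 10100001 xor 11000000 = 01100001
byte 8: 10000111 xor 11110010 = 01110101
byte 9: 00101000 xor 01000110 = 01101110
byte 10: 10101000 xor 11001011 = 01100011
byte 11: 11010000 xor 10111000 = 01101000
byte 12: 11001110 xor 11101110 = 00100000
byte 13: 01101100 xor 00000111 = 01101011

68656c6c6f206c61756e6368206b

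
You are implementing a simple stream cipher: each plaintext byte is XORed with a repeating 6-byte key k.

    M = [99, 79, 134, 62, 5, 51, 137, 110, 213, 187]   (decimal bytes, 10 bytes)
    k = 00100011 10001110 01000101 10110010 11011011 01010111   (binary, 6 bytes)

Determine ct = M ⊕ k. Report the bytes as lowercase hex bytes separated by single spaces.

40 c1 c3 8c de 64 aa e0 90 09

The 6-byte key repeats, so the effective keystream is 23 8e 45 b2 db 57 23 8e 45 b2.
byte 0: 01100011 ^ 00100011 = 01000000
byte 1: 01001111 ^ 10001110 = 11000001
byte 2: 10000110 ^ 01000101 = 11000011
byte 3: 00111110 ^ 10110010 = 10001100
byte 4: 00000101 ^ 11011011 = 11011110
byte 5: 00110011 ^ 01010111 = 01100100
byte 6: 10001001 ^ 00100011 = 10101010
byte 7: 01101110 ^ 10001110 = 11100000
byte 8: 11010101 ^ 01000101 = 10010000
byte 9: 10111011 ^ 10110010 = 00001001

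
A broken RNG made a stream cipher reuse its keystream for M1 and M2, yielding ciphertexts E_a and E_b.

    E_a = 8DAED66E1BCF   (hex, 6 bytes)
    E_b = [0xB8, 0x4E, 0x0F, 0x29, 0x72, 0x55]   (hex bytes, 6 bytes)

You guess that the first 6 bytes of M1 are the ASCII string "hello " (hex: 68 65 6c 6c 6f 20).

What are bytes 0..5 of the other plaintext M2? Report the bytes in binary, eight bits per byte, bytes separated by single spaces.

First, E_a ⊕ E_b = (M1 ⊕ K) ⊕ (M2 ⊕ K) = M1 ⊕ M2, so the key drops out. Then M2 = (M1 ⊕ M2) ⊕ M1 over the first 6 bytes.
byte 0: (8d ^ b8) ^ 68 = 35 ^ 68 = 5d
byte 1: (ae ^ 4e) ^ 65 = e0 ^ 65 = 85
byte 2: (d6 ^ 0f) ^ 6c = d9 ^ 6c = b5
byte 3: (6e ^ 29) ^ 6c = 47 ^ 6c = 2b
byte 4: (1b ^ 72) ^ 6f = 69 ^ 6f = 06
byte 5: (cf ^ 55) ^ 20 = 9a ^ 20 = ba

01011101 10000101 10110101 00101011 00000110 10111010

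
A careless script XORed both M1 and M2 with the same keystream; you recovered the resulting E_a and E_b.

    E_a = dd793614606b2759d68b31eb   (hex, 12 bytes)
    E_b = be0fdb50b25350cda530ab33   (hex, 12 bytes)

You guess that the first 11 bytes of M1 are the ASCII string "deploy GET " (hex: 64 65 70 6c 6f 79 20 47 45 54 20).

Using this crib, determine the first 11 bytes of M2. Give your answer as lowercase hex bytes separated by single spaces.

First, E_a ⊕ E_b = (M1 ⊕ K) ⊕ (M2 ⊕ K) = M1 ⊕ M2, so the key drops out. Then M2 = (M1 ⊕ M2) ⊕ M1 over the first 11 bytes.
byte 0: (dd XOR be) XOR 64 = 63 XOR 64 = 07
byte 1: (79 XOR 0f) XOR 65 = 76 XOR 65 = 13
byte 2: (36 XOR db) XOR 70 = ed XOR 70 = 9d
byte 3: (14 XOR 50) XOR 6c = 44 XOR 6c = 28
byte 4: (60 XOR b2) XOR 6f = d2 XOR 6f = bd
byte 5: (6b XOR 53) XOR 79 = 38 XOR 79 = 41
byte 6: (27 XOR 50) XOR 20 = 77 XOR 20 = 57
byte 7: (59 XOR cd) XOR 47 = 94 XOR 47 = d3
byte 8: (d6 XOR a5) XOR 45 = 73 XOR 45 = 36
byte 9: (8b XOR 30) XOR 54 = bb XOR 54 = ef
byte 10: (31 XOR ab) XOR 20 = 9a XOR 20 = ba

07 13 9d 28 bd 41 57 d3 36 ef ba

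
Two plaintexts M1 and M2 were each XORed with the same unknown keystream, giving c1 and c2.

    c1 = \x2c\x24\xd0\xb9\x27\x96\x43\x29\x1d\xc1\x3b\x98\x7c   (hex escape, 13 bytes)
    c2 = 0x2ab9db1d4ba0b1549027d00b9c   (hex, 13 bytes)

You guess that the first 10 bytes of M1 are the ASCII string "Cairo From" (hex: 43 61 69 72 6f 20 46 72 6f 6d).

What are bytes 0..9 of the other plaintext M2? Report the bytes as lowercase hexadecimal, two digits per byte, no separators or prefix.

First, c1 ⊕ c2 = (M1 ⊕ K) ⊕ (M2 ⊕ K) = M1 ⊕ M2, so the key drops out. Then M2 = (M1 ⊕ M2) ⊕ M1 over the first 10 bytes.
byte 0: (2c XOR 2a) XOR 43 = 06 XOR 43 = 45
byte 1: (24 XOR b9) XOR 61 = 9d XOR 61 = fc
byte 2: (d0 XOR db) XOR 69 = 0b XOR 69 = 62
byte 3: (b9 XOR 1d) XOR 72 = a4 XOR 72 = d6
byte 4: (27 XOR 4b) XOR 6f = 6c XOR 6f = 03
byte 5: (96 XOR a0) XOR 20 = 36 XOR 20 = 16
byte 6: (43 XOR b1) XOR 46 = f2 XOR 46 = b4
byte 7: (29 XOR 54) XOR 72 = 7d XOR 72 = 0f
byte 8: (1d XOR 90) XOR 6f = 8d XOR 6f = e2
byte 9: (c1 XOR 27) XOR 6d = e6 XOR 6d = 8b

45fc62d60316b40fe28b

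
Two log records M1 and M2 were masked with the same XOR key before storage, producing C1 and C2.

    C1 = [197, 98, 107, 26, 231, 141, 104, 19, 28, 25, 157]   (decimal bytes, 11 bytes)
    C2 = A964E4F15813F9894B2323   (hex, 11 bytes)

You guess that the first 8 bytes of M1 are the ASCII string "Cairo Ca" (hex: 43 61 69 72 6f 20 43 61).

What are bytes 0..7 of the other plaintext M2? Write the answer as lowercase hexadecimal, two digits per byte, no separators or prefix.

First, C1 ⊕ C2 = (M1 ⊕ K) ⊕ (M2 ⊕ K) = M1 ⊕ M2, so the key drops out. Then M2 = (M1 ⊕ M2) ⊕ M1 over the first 8 bytes.
byte 0: (c5 ^ a9) ^ 43 = 6c ^ 43 = 2f
byte 1: (62 ^ 64) ^ 61 = 06 ^ 61 = 67
byte 2: (6b ^ e4) ^ 69 = 8f ^ 69 = e6
byte 3: (1a ^ f1) ^ 72 = eb ^ 72 = 99
byte 4: (e7 ^ 58) ^ 6f = bf ^ 6f = d0
byte 5: (8d ^ 13) ^ 20 = 9e ^ 20 = be
byte 6: (68 ^ f9) ^ 43 = 91 ^ 43 = d2
byte 7: (13 ^ 89) ^ 61 = 9a ^ 61 = fb

2f67e699d0bed2fb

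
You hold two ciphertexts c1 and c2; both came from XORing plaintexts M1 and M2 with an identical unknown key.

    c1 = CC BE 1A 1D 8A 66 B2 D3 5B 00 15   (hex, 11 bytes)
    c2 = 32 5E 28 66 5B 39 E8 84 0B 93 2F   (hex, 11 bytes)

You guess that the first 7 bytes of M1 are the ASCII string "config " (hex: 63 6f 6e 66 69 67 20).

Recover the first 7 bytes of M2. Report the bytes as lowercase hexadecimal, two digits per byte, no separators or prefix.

First, c1 ⊕ c2 = (M1 ⊕ K) ⊕ (M2 ⊕ K) = M1 ⊕ M2, so the key drops out. Then M2 = (M1 ⊕ M2) ⊕ M1 over the first 7 bytes.
byte 0: (cc XOR 32) XOR 63 = fe XOR 63 = 9d
byte 1: (be XOR 5e) XOR 6f = e0 XOR 6f = 8f
byte 2: (1a XOR 28) XOR 6e = 32 XOR 6e = 5c
byte 3: (1d XOR 66) XOR 66 = 7b XOR 66 = 1d
byte 4: (8a XOR 5b) XOR 69 = d1 XOR 69 = b8
byte 5: (66 XOR 39) XOR 67 = 5f XOR 67 = 38
byte 6: (b2 XOR e8) XOR 20 = 5a XOR 20 = 7a

9d8f5c1db8387a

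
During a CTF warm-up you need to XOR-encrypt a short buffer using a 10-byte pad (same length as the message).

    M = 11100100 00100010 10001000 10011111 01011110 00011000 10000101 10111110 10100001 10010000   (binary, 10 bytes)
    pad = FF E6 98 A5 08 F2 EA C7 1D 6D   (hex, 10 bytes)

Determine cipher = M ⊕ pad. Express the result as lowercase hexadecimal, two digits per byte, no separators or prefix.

1bc4103a56ea6f79bcfd

XOR is its own inverse, so applying the key byte-wise gives the result directly.
e4 ⊕ ff = 1b
22 ⊕ e6 = c4
88 ⊕ 98 = 10
9f ⊕ a5 = 3a
5e ⊕ 08 = 56
18 ⊕ f2 = ea
85 ⊕ ea = 6f
be ⊕ c7 = 79
a1 ⊕ 1d = bc
90 ⊕ 6d = fd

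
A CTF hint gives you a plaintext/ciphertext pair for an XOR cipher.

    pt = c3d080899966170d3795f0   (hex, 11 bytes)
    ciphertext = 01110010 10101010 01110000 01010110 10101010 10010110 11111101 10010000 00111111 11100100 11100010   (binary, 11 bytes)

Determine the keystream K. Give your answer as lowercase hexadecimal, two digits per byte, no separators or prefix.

Since ciphertext = pt ⊕ K, XORing both sides with pt gives K = pt ⊕ ciphertext.
c3 ⊕ 72 = b1
d0 ⊕ aa = 7a
80 ⊕ 70 = f0
89 ⊕ 56 = df
99 ⊕ aa = 33
66 ⊕ 96 = f0
17 ⊕ fd = ea
0d ⊕ 90 = 9d
37 ⊕ 3f = 08
95 ⊕ e4 = 71
f0 ⊕ e2 = 12

b17af0df33f0ea9d087112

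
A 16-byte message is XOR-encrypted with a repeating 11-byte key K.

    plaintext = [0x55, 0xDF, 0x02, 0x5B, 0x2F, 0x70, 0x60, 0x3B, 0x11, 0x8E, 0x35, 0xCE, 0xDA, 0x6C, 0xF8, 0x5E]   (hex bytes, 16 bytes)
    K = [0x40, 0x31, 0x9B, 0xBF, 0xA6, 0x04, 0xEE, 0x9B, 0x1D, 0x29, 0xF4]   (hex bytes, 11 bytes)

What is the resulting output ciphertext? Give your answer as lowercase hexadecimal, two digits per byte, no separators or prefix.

15ee99e489748ea00ca7c18eebf747f8

The 11-byte key repeats, so the effective keystream is 40 31 9b bf a6 04 ee 9b 1d 29 f4 40 31 9b bf a6.
byte 0:  85 xor  64 =  21
byte 1: 223 xor  49 = 238
byte 2:   2 xor 155 = 153
byte 3:  91 xor 191 = 228
byte 4:  47 xor 166 = 137
byte 5: 112 xor   4 = 116
byte 6:  96 xor 238 = 142
byte 7:  59 xor 155 = 160
byte 8:  17 xor  29 =  12
byte 9: 142 xor  41 = 167
byte 10:  53 xor 244 = 193
byte 11: 206 xor  64 = 142
byte 12: 218 xor  49 = 235
byte 13: 108 xor 155 = 247
byte 14: 248 xor 191 =  71
byte 15:  94 xor 166 = 248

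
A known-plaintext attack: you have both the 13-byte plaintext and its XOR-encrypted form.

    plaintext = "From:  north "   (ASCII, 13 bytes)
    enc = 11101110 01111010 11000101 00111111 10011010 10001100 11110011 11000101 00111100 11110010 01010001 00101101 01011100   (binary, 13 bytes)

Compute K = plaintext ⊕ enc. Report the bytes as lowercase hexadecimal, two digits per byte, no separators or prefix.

Since enc = plaintext ⊕ K, XORing both sides with plaintext gives K = plaintext ⊕ enc.
byte 0: 46 ⊕ ee = a8
byte 1: 72 ⊕ 7a = 08
byte 2: 6f ⊕ c5 = aa
byte 3: 6d ⊕ 3f = 52
byte 4: 3a ⊕ 9a = a0
byte 5: 20 ⊕ 8c = ac
byte 6: 20 ⊕ f3 = d3
byte 7: 6e ⊕ c5 = ab
byte 8: 6f ⊕ 3c = 53
byte 9: 72 ⊕ f2 = 80
byte 10: 74 ⊕ 51 = 25
byte 11: 68 ⊕ 2d = 45
byte 12: 20 ⊕ 5c = 7c

a808aa52a0acd3ab538025457c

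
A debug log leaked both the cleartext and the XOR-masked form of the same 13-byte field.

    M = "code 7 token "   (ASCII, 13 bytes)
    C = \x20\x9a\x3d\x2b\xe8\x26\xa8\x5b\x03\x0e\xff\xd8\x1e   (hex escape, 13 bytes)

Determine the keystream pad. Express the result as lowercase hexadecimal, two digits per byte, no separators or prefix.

Since C = M ⊕ pad, XORing both sides with M gives pad = M ⊕ C.
63 ⊕ 20 = 43
6f ⊕ 9a = f5
64 ⊕ 3d = 59
65 ⊕ 2b = 4e
20 ⊕ e8 = c8
37 ⊕ 26 = 11
20 ⊕ a8 = 88
74 ⊕ 5b = 2f
6f ⊕ 03 = 6c
6b ⊕ 0e = 65
65 ⊕ ff = 9a
6e ⊕ d8 = b6
20 ⊕ 1e = 3e

43f5594ec811882f6c659ab63e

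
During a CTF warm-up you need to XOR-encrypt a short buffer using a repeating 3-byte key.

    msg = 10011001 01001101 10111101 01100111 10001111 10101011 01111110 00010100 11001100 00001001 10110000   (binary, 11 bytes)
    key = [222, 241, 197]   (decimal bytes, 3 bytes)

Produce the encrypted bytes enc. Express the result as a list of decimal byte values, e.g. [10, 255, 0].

The 3-byte key repeats, so the effective keystream is de f1 c5 de f1 c5 de f1 c5 de f1.
byte 0: 99 xor de = 47
byte 1: 4d xor f1 = bc
byte 2: bd xor c5 = 78
byte 3: 67 xor de = b9
byte 4: 8f xor f1 = 7e
byte 5: ab xor c5 = 6e
byte 6: 7e xor de = a0
byte 7: 14 xor f1 = e5
byte 8: cc xor c5 = 09
byte 9: 09 xor de = d7
byte 10: b0 xor f1 = 41

[71, 188, 120, 185, 126, 110, 160, 229, 9, 215, 65]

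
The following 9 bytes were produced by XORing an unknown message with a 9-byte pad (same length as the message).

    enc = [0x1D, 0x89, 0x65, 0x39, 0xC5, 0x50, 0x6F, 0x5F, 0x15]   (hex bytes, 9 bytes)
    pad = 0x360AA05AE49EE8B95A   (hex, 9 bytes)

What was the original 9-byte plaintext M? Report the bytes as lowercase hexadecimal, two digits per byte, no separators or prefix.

2b83c56321ce87e64f

XOR is its own inverse, so applying the key byte-wise gives the result directly.
1d xor 36 = 2b
89 xor 0a = 83
65 xor a0 = c5
39 xor 5a = 63
c5 xor e4 = 21
50 xor 9e = ce
6f xor e8 = 87
5f xor b9 = e6
15 xor 5a = 4f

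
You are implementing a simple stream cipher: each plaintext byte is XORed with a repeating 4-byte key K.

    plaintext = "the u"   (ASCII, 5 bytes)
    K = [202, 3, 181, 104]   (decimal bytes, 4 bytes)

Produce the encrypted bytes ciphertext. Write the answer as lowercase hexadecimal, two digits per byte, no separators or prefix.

The 4-byte key repeats, so the effective keystream is ca 03 b5 68 ca.
byte 0: 116 XOR 202 = 190
byte 1: 104 XOR   3 = 107
byte 2: 101 XOR 181 = 208
byte 3:  32 XOR 104 =  72
byte 4: 117 XOR 202 = 191

be6bd048bf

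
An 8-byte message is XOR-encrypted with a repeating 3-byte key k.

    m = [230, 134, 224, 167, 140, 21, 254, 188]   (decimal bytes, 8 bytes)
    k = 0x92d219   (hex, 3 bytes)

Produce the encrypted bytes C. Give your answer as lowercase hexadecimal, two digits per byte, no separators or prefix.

The 3-byte key repeats, so the effective keystream is 92 d2 19 92 d2 19 92 d2.
byte 0: e6 xor 92 = 74
byte 1: 86 xor d2 = 54
byte 2: e0 xor 19 = f9
byte 3: a7 xor 92 = 35
byte 4: 8c xor d2 = 5e
byte 5: 15 xor 19 = 0c
byte 6: fe xor 92 = 6c
byte 7: bc xor d2 = 6e

7454f9355e0c6c6e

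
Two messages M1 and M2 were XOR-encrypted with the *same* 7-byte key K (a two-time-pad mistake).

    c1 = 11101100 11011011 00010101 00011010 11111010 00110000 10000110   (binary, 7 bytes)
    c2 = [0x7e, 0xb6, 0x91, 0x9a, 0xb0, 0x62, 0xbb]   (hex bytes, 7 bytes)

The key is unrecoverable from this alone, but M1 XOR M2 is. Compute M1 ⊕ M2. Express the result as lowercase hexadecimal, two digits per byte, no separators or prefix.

c1 ⊕ c2 = (M1 ⊕ K) ⊕ (M2 ⊕ K) = M1 ⊕ M2 — the shared key cancels under XOR.
ec xor 7e = 92
db xor b6 = 6d
15 xor 91 = 84
1a xor 9a = 80
fa xor b0 = 4a
30 xor 62 = 52
86 xor bb = 3d

926d84804a523d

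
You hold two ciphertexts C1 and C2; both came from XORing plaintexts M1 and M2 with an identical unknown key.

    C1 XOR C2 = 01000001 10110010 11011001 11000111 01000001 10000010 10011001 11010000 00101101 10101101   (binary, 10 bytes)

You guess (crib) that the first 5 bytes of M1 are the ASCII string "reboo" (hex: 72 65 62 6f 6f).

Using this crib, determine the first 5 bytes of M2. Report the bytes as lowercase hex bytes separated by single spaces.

Since C1 ⊕ C2 = M1 ⊕ M2, XORing with the guessed M1 bytes yields the corresponding M2 bytes: M2 = (C1 ⊕ C2) ⊕ M1.
41 xor 72 = 33
b2 xor 65 = d7
d9 xor 62 = bb
c7 xor 6f = a8
41 xor 6f = 2e

33 d7 bb a8 2e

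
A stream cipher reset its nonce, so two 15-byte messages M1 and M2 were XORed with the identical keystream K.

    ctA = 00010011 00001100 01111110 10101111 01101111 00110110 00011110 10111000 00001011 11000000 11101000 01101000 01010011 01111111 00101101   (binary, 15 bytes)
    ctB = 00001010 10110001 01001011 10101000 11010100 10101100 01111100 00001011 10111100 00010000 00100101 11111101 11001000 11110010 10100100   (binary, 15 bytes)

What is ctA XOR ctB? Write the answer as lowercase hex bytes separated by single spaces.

ctA ⊕ ctB = (M1 ⊕ K) ⊕ (M2 ⊕ K) = M1 ⊕ M2 — the shared key cancels under XOR.
byte 0: 00010011 XOR 00001010 = 00011001
byte 1: 00001100 XOR 10110001 = 10111101
byte 2: 01111110 XOR 01001011 = 00110101
byte 3: 10101111 XOR 10101000 = 00000111
byte 4: 01101111 XOR 11010100 = 10111011
byte 5: 00110110 XOR 10101100 = 10011010
byte 6: 00011110 XOR 01111100 = 01100010
byte 7: 10111000 XOR 00001011 = 10110011
byte 8: 00001011 XOR 10111100 = 10110111
byte 9: 11000000 XOR 00010000 = 11010000
byte 10: 11101000 XOR 00100101 = 11001101
byte 11: 01101000 XOR 11111101 = 10010101
byte 12: 01010011 XOR 11001000 = 10011011
byte 13: 01111111 XOR 11110010 = 10001101
byte 14: 00101101 XOR 10100100 = 10001001

19 bd 35 07 bb 9a 62 b3 b7 d0 cd 95 9b 8d 89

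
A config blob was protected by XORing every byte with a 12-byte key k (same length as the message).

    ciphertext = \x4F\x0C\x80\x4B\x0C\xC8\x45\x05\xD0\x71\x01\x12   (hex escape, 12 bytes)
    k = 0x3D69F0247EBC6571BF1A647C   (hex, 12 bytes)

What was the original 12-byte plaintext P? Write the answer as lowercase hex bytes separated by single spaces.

byte 0: 4f xor 3d = 72
byte 1: 0c xor 69 = 65
byte 2: 80 xor f0 = 70
byte 3: 4b xor 24 = 6f
byte 4: 0c xor 7e = 72
byte 5: c8 xor bc = 74
byte 6: 45 xor 65 = 20
byte 7: 05 xor 71 = 74
byte 8: d0 xor bf = 6f
byte 9: 71 xor 1a = 6b
byte 10: 01 xor 64 = 65
byte 11: 12 xor 7c = 6e

72 65 70 6f 72 74 20 74 6f 6b 65 6e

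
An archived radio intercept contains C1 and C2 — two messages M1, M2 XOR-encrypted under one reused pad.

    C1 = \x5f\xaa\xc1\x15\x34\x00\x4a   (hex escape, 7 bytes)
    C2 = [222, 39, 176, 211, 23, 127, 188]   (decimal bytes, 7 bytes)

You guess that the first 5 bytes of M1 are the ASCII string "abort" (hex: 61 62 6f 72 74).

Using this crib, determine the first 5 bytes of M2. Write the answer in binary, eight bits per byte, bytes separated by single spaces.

First, C1 ⊕ C2 = (M1 ⊕ K) ⊕ (M2 ⊕ K) = M1 ⊕ M2, so the key drops out. Then M2 = (M1 ⊕ M2) ⊕ M1 over the first 5 bytes.
byte 0: (5f ⊕ de) ⊕ 61 = 81 ⊕ 61 = e0
byte 1: (aa ⊕ 27) ⊕ 62 = 8d ⊕ 62 = ef
byte 2: (c1 ⊕ b0) ⊕ 6f = 71 ⊕ 6f = 1e
byte 3: (15 ⊕ d3) ⊕ 72 = c6 ⊕ 72 = b4
byte 4: (34 ⊕ 17) ⊕ 74 = 23 ⊕ 74 = 57

11100000 11101111 00011110 10110100 01010111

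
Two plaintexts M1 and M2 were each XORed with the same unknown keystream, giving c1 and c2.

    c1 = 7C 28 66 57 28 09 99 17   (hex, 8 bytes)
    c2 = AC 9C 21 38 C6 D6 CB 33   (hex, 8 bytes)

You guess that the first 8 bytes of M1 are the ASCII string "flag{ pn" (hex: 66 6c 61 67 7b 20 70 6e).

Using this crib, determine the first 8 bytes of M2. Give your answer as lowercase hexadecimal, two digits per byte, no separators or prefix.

First, c1 ⊕ c2 = (M1 ⊕ K) ⊕ (M2 ⊕ K) = M1 ⊕ M2, so the key drops out. Then M2 = (M1 ⊕ M2) ⊕ M1 over the first 8 bytes.
byte 0: (7c ^ ac) ^ 66 = d0 ^ 66 = b6
byte 1: (28 ^ 9c) ^ 6c = b4 ^ 6c = d8
byte 2: (66 ^ 21) ^ 61 = 47 ^ 61 = 26
byte 3: (57 ^ 38) ^ 67 = 6f ^ 67 = 08
byte 4: (28 ^ c6) ^ 7b = ee ^ 7b = 95
byte 5: (09 ^ d6) ^ 20 = df ^ 20 = ff
byte 6: (99 ^ cb) ^ 70 = 52 ^ 70 = 22
byte 7: (17 ^ 33) ^ 6e = 24 ^ 6e = 4a

b6d8260895ff224a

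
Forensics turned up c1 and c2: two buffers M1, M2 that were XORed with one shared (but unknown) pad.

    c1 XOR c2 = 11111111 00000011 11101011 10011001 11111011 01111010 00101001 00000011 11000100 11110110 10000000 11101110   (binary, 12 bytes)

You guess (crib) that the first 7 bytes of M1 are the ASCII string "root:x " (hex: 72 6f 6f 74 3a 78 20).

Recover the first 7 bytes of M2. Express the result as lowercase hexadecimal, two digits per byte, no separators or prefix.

Since c1 ⊕ c2 = M1 ⊕ M2, XORing with the guessed M1 bytes yields the corresponding M2 bytes: M2 = (c1 ⊕ c2) ⊕ M1.
byte 0: 255 xor 114 = 141
byte 1:   3 xor 111 = 108
byte 2: 235 xor 111 = 132
byte 3: 153 xor 116 = 237
byte 4: 251 xor  58 = 193
byte 5: 122 xor 120 =   2
byte 6:  41 xor  32 =   9

8d6c84edc10209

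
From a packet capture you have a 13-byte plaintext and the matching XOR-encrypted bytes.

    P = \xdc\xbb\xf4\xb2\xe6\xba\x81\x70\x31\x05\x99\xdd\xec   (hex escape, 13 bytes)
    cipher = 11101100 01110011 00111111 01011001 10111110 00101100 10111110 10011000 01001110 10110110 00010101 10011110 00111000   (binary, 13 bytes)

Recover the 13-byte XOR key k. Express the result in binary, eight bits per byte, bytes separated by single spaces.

Since cipher = P ⊕ k, XORing both sides with P gives k = P ⊕ cipher.
dc ^ ec = 30
bb ^ 73 = c8
f4 ^ 3f = cb
b2 ^ 59 = eb
e6 ^ be = 58
ba ^ 2c = 96
81 ^ be = 3f
70 ^ 98 = e8
31 ^ 4e = 7f
05 ^ b6 = b3
99 ^ 15 = 8c
dd ^ 9e = 43
ec ^ 38 = d4

00110000 11001000 11001011 11101011 01011000 10010110 00111111 11101000 01111111 10110011 10001100 01000011 11010100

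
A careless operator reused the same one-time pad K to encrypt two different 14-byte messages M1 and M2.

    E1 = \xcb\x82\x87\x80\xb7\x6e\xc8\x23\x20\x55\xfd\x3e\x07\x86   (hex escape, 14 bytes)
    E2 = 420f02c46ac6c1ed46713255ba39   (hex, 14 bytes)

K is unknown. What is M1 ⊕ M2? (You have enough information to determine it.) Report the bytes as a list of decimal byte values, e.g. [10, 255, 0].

[137, 141, 133, 68, 221, 168, 9, 206, 102, 36, 207, 107, 189, 191]

E1 ⊕ E2 = (M1 ⊕ K) ⊕ (M2 ⊕ K) = M1 ⊕ M2 — the shared key cancels under XOR.
11001011 xor 01000010 = 10001001
10000010 xor 00001111 = 10001101
10000111 xor 00000010 = 10000101
10000000 xor 11000100 = 01000100
10110111 xor 01101010 = 11011101
01101110 xor 11000110 = 10101000
11001000 xor 11000001 = 00001001
00100011 xor 11101101 = 11001110
00100000 xor 01000110 = 01100110
01010101 xor 01110001 = 00100100
11111101 xor 00110010 = 11001111
00111110 xor 01010101 = 01101011
00000111 xor 10111010 = 10111101
10000110 xor 00111001 = 10111111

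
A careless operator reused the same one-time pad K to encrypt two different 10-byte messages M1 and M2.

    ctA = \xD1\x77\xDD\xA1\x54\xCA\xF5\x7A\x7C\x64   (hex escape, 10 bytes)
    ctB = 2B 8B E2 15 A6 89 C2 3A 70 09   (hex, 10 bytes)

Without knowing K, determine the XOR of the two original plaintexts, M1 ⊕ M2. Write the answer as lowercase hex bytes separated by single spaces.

fa fc 3f b4 f2 43 37 40 0c 6d

ctA ⊕ ctB = (M1 ⊕ K) ⊕ (M2 ⊕ K) = M1 ⊕ M2 — the shared key cancels under XOR.
d1 XOR 2b = fa
77 XOR 8b = fc
dd XOR e2 = 3f
a1 XOR 15 = b4
54 XOR a6 = f2
ca XOR 89 = 43
f5 XOR c2 = 37
7a XOR 3a = 40
7c XOR 70 = 0c
64 XOR 09 = 6d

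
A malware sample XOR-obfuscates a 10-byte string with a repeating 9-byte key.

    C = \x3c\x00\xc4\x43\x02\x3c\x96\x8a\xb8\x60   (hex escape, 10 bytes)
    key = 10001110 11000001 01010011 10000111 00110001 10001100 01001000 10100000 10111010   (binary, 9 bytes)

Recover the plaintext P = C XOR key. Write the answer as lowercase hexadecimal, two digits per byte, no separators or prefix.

b2c197c433b0de2a02ee

The 9-byte key repeats, so the effective keystream is 8e c1 53 87 31 8c 48 a0 ba 8e.
byte 0: 3c ⊕ 8e = b2
byte 1: 00 ⊕ c1 = c1
byte 2: c4 ⊕ 53 = 97
byte 3: 43 ⊕ 87 = c4
byte 4: 02 ⊕ 31 = 33
byte 5: 3c ⊕ 8c = b0
byte 6: 96 ⊕ 48 = de
byte 7: 8a ⊕ a0 = 2a
byte 8: b8 ⊕ ba = 02
byte 9: 60 ⊕ 8e = ee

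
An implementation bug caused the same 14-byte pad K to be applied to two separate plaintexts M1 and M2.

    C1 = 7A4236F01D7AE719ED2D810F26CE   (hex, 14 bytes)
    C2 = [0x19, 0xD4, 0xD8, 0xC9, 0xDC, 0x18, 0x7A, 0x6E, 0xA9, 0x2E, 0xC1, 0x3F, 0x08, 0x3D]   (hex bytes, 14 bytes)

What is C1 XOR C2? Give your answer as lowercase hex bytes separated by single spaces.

63 96 ee 39 c1 62 9d 77 44 03 40 30 2e f3

C1 ⊕ C2 = (M1 ⊕ K) ⊕ (M2 ⊕ K) = M1 ⊕ M2 — the shared key cancels under XOR.
byte 0: 01111010 ^ 00011001 = 01100011
byte 1: 01000010 ^ 11010100 = 10010110
byte 2: 00110110 ^ 11011000 = 11101110
byte 3: 11110000 ^ 11001001 = 00111001
byte 4: 00011101 ^ 11011100 = 11000001
byte 5: 01111010 ^ 00011000 = 01100010
byte 6: 11100111 ^ 01111010 = 10011101
byte 7: 00011001 ^ 01101110 = 01110111
byte 8: 11101101 ^ 10101001 = 01000100
byte 9: 00101101 ^ 00101110 = 00000011
byte 10: 10000001 ^ 11000001 = 01000000
byte 11: 00001111 ^ 00111111 = 00110000
byte 12: 00100110 ^ 00001000 = 00101110
byte 13: 11001110 ^ 00111101 = 11110011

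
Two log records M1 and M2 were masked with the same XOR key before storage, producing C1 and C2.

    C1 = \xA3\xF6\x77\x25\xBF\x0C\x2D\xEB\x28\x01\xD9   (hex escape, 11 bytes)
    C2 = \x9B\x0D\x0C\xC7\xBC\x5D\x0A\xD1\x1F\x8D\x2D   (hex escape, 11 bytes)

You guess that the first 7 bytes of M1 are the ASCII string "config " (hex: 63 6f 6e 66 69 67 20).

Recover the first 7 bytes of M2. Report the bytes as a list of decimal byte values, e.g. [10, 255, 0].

First, C1 ⊕ C2 = (M1 ⊕ K) ⊕ (M2 ⊕ K) = M1 ⊕ M2, so the key drops out. Then M2 = (M1 ⊕ M2) ⊕ M1 over the first 7 bytes.
byte 0: (a3 ^ 9b) ^ 63 = 38 ^ 63 = 5b
byte 1: (f6 ^ 0d) ^ 6f = fb ^ 6f = 94
byte 2: (77 ^ 0c) ^ 6e = 7b ^ 6e = 15
byte 3: (25 ^ c7) ^ 66 = e2 ^ 66 = 84
byte 4: (bf ^ bc) ^ 69 = 03 ^ 69 = 6a
byte 5: (0c ^ 5d) ^ 67 = 51 ^ 67 = 36
byte 6: (2d ^ 0a) ^ 20 = 27 ^ 20 = 07

[91, 148, 21, 132, 106, 54, 7]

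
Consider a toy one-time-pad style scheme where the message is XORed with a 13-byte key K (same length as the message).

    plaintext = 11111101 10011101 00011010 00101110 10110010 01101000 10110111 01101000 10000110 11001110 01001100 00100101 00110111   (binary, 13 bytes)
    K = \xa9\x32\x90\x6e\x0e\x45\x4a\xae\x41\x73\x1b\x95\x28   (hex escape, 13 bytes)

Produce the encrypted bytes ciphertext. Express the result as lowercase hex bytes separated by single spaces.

XOR is its own inverse, so applying the key byte-wise gives the result directly.
fd xor a9 = 54
9d xor 32 = af
1a xor 90 = 8a
2e xor 6e = 40
b2 xor 0e = bc
68 xor 45 = 2d
b7 xor 4a = fd
68 xor ae = c6
86 xor 41 = c7
ce xor 73 = bd
4c xor 1b = 57
25 xor 95 = b0
37 xor 28 = 1f

54 af 8a 40 bc 2d fd c6 c7 bd 57 b0 1f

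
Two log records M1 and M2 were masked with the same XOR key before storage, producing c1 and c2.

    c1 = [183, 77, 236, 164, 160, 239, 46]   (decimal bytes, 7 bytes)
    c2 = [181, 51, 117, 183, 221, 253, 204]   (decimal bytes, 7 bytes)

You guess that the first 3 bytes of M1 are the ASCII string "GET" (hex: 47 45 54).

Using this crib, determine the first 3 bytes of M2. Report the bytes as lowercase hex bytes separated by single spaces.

First, c1 ⊕ c2 = (M1 ⊕ K) ⊕ (M2 ⊕ K) = M1 ⊕ M2, so the key drops out. Then M2 = (M1 ⊕ M2) ⊕ M1 over the first 3 bytes.
byte 0: (b7 ⊕ b5) ⊕ 47 = 02 ⊕ 47 = 45
byte 1: (4d ⊕ 33) ⊕ 45 = 7e ⊕ 45 = 3b
byte 2: (ec ⊕ 75) ⊕ 54 = 99 ⊕ 54 = cd

45 3b cd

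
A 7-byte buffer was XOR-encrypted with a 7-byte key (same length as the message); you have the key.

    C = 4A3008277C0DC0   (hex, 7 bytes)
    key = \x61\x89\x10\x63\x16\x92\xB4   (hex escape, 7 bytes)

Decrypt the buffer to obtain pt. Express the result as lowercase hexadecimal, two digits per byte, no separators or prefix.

2bb918446a9f74

XOR is its own inverse, so applying the key byte-wise gives the result directly.
byte 0:  74 xor  97 =  43
byte 1:  48 xor 137 = 185
byte 2:   8 xor  16 =  24
byte 3:  39 xor  99 =  68
byte 4: 124 xor  22 = 106
byte 5:  13 xor 146 = 159
byte 6: 192 xor 180 = 116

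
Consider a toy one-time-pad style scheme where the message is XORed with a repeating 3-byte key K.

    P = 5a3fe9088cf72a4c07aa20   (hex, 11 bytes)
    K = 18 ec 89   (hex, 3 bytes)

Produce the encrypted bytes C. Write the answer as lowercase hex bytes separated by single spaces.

42 d3 60 10 60 7e 32 a0 8e b2 cc

The 3-byte key repeats, so the effective keystream is 18 ec 89 18 ec 89 18 ec 89 18 ec.
byte 0: 01011010 XOR 00011000 = 01000010
byte 1: 00111111 XOR 11101100 = 11010011
byte 2: 11101001 XOR 10001001 = 01100000
byte 3: 00001000 XOR 00011000 = 00010000
byte 4: 10001100 XOR 11101100 = 01100000
byte 5: 11110111 XOR 10001001 = 01111110
byte 6: 00101010 XOR 00011000 = 00110010
byte 7: 01001100 XOR 11101100 = 10100000
byte 8: 00000111 XOR 10001001 = 10001110
byte 9: 10101010 XOR 00011000 = 10110010
byte 10: 00100000 XOR 11101100 = 11001100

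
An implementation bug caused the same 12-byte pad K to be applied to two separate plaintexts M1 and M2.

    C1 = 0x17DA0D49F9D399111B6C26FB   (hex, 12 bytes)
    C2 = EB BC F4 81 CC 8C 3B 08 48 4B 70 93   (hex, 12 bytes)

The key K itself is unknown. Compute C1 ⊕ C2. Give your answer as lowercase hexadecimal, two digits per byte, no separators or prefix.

C1 ⊕ C2 = (M1 ⊕ K) ⊕ (M2 ⊕ K) = M1 ⊕ M2 — the shared key cancels under XOR.
byte 0:  23 xor 235 = 252
byte 1: 218 xor 188 = 102
byte 2:  13 xor 244 = 249
byte 3:  73 xor 129 = 200
byte 4: 249 xor 204 =  53
byte 5: 211 xor 140 =  95
byte 6: 153 xor  59 = 162
byte 7:  17 xor   8 =  25
byte 8:  27 xor  72 =  83
byte 9: 108 xor  75 =  39
byte 10:  38 xor 112 =  86
byte 11: 251 xor 147 = 104

fc66f9c8355fa21953275668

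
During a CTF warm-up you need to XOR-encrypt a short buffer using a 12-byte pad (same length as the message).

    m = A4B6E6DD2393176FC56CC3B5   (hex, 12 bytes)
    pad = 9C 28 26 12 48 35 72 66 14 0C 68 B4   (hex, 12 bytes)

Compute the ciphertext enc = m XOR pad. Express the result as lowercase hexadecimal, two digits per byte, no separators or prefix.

byte 0: a4 XOR 9c = 38
byte 1: b6 XOR 28 = 9e
byte 2: e6 XOR 26 = c0
byte 3: dd XOR 12 = cf
byte 4: 23 XOR 48 = 6b
byte 5: 93 XOR 35 = a6
byte 6: 17 XOR 72 = 65
byte 7: 6f XOR 66 = 09
byte 8: c5 XOR 14 = d1
byte 9: 6c XOR 0c = 60
byte 10: c3 XOR 68 = ab
byte 11: b5 XOR b4 = 01

389ec0cf6ba66509d160ab01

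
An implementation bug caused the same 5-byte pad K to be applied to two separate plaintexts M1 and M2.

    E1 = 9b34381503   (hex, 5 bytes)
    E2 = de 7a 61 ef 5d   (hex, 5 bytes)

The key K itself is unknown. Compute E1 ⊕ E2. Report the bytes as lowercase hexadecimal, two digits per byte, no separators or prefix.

454e59fa5e

E1 ⊕ E2 = (M1 ⊕ K) ⊕ (M2 ⊕ K) = M1 ⊕ M2 — the shared key cancels under XOR.
9b ^ de = 45
34 ^ 7a = 4e
38 ^ 61 = 59
15 ^ ef = fa
03 ^ 5d = 5e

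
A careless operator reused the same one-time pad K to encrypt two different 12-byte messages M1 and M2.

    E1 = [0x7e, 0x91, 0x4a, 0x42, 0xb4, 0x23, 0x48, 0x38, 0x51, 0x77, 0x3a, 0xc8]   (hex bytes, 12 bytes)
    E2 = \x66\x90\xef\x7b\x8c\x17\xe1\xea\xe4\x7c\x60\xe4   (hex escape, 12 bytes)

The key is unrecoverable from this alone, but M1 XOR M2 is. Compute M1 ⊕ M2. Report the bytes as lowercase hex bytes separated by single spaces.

E1 ⊕ E2 = (M1 ⊕ K) ⊕ (M2 ⊕ K) = M1 ⊕ M2 — the shared key cancels under XOR.
byte 0: 7e xor 66 = 18
byte 1: 91 xor 90 = 01
byte 2: 4a xor ef = a5
byte 3: 42 xor 7b = 39
byte 4: b4 xor 8c = 38
byte 5: 23 xor 17 = 34
byte 6: 48 xor e1 = a9
byte 7: 38 xor ea = d2
byte 8: 51 xor e4 = b5
byte 9: 77 xor 7c = 0b
byte 10: 3a xor 60 = 5a
byte 11: c8 xor e4 = 2c

18 01 a5 39 38 34 a9 d2 b5 0b 5a 2c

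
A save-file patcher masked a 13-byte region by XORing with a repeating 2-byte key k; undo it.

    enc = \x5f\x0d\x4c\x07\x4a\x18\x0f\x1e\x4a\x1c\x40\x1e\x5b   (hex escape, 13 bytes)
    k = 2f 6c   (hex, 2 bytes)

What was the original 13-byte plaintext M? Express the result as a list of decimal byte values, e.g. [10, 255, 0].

[112, 97, 99, 107, 101, 116, 32, 114, 101, 112, 111, 114, 116]

The 2-byte key repeats, so the effective keystream is 2f 6c 2f 6c 2f 6c 2f 6c 2f 6c 2f 6c 2f.
byte 0: 5f xor 2f = 70
byte 1: 0d xor 6c = 61
byte 2: 4c xor 2f = 63
byte 3: 07 xor 6c = 6b
byte 4: 4a xor 2f = 65
byte 5: 18 xor 6c = 74
byte 6: 0f xor 2f = 20
byte 7: 1e xor 6c = 72
byte 8: 4a xor 2f = 65
byte 9: 1c xor 6c = 70
byte 10: 40 xor 2f = 6f
byte 11: 1e xor 6c = 72
byte 12: 5b xor 2f = 74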